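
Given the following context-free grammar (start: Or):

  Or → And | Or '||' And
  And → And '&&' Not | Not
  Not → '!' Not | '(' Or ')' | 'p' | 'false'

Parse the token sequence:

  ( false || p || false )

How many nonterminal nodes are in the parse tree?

[Or [And [Not ( [Or [Or [Or [And [Not false]]] || [And [Not p]]] || [And [Not false]]] )]]]

12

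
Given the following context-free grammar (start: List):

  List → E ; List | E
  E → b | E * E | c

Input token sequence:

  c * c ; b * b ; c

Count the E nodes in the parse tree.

[List [E [E c] * [E c]] ; [List [E [E b] * [E b]] ; [List [E c]]]]

7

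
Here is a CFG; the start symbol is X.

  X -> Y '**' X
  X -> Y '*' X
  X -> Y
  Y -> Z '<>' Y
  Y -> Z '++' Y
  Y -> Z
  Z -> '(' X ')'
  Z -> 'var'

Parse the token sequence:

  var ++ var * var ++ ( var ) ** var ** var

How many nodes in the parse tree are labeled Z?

7

[X [Y [Z var] ++ [Y [Z var]]] * [X [Y [Z var] ++ [Y [Z ( [X [Y [Z var]]] )]]] ** [X [Y [Z var]] ** [X [Y [Z var]]]]]]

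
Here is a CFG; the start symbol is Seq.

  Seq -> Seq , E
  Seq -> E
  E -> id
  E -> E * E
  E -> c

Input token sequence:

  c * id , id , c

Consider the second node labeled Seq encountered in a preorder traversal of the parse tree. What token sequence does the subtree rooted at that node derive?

[Seq [Seq [Seq [E [E c] * [E id]]] , [E id]] , [E c]]

c * id , id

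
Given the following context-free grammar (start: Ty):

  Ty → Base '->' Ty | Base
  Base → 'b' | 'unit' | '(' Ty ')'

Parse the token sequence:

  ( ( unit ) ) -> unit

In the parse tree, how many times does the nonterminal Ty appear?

4

[Ty [Base ( [Ty [Base ( [Ty [Base unit]] )]] )] -> [Ty [Base unit]]]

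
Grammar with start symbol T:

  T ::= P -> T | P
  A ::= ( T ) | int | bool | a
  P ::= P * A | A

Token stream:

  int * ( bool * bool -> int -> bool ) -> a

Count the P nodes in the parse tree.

[T [P [P [A int]] * [A ( [T [P [P [A bool]] * [A bool]] -> [T [P [A int]] -> [T [P [A bool]]]]] )]] -> [T [P [A a]]]]

7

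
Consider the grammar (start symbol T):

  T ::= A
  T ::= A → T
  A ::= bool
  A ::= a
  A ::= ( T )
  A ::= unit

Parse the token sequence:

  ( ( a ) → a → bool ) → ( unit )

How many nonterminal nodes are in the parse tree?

[T [A ( [T [A ( [T [A a]] )] → [T [A a] → [T [A bool]]]] )] → [T [A ( [T [A unit]] )]]]

14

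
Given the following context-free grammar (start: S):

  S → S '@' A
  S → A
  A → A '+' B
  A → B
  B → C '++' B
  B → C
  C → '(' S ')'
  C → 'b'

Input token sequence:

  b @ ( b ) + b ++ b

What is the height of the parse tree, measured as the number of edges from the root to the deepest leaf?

9

[S [S [A [B [C b]]]] @ [A [A [B [C ( [S [A [B [C b]]]] )]]] + [B [C b] ++ [B [C b]]]]]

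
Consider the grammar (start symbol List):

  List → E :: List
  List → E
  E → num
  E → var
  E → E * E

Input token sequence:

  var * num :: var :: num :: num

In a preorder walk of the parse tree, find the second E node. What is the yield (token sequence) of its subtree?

[List [E [E var] * [E num]] :: [List [E var] :: [List [E num] :: [List [E num]]]]]

var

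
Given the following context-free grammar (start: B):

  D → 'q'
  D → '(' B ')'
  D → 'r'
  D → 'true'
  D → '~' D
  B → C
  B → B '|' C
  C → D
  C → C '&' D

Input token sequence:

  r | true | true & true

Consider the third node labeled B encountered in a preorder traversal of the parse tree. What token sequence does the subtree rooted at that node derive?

r

[B [B [B [C [D r]]] | [C [D true]]] | [C [C [D true]] & [D true]]]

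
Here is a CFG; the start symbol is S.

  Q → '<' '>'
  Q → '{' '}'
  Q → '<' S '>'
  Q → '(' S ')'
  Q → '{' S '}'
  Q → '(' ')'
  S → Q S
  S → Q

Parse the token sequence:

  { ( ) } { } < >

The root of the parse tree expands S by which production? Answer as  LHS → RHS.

S → Q S

[S [Q { [S [Q ( )]] }] [S [Q { }] [S [Q < >]]]]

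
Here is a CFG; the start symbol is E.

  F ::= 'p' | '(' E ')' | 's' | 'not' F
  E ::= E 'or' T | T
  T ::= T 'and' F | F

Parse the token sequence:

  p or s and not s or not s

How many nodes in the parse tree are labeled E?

[E [E [E [T [F p]]] or [T [T [F s]] and [F not [F s]]]] or [T [F not [F s]]]]

3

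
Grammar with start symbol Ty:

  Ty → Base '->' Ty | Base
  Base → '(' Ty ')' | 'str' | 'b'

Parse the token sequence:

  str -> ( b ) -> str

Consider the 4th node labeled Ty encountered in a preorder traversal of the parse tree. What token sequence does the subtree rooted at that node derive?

[Ty [Base str] -> [Ty [Base ( [Ty [Base b]] )] -> [Ty [Base str]]]]

str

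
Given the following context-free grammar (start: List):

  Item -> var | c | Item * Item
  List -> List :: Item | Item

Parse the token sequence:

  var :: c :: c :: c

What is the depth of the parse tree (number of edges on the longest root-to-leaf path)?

5

[List [List [List [List [Item var]] :: [Item c]] :: [Item c]] :: [Item c]]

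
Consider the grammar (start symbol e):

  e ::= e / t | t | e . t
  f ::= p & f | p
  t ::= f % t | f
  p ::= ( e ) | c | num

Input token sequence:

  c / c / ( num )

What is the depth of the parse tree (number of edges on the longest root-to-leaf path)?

8

[e [e [e [t [f [p c]]]] / [t [f [p c]]]] / [t [f [p ( [e [t [f [p num]]]] )]]]]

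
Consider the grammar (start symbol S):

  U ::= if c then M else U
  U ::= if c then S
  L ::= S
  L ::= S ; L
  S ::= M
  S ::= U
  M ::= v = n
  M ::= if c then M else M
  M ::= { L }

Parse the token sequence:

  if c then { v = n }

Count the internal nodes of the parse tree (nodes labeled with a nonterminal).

[S [U if c then [S [M { [L [S [M v = n]]] }]]]]

7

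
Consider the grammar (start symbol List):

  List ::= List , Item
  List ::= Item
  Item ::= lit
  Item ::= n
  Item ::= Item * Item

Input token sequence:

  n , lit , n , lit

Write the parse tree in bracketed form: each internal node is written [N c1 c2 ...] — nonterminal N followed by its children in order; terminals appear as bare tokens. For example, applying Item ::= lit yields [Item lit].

List
List , Item
List , Item , Item
List , Item , Item , Item
Item , Item , Item , Item
n , Item , Item , Item
n , lit , Item , Item
n , lit , n , Item
n , lit , n , lit

[List [List [List [List [Item n]] , [Item lit]] , [Item n]] , [Item lit]]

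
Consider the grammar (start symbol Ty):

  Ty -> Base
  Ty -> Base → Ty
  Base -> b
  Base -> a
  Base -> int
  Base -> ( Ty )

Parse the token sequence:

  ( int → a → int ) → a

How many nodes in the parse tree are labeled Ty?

5

[Ty [Base ( [Ty [Base int] → [Ty [Base a] → [Ty [Base int]]]] )] → [Ty [Base a]]]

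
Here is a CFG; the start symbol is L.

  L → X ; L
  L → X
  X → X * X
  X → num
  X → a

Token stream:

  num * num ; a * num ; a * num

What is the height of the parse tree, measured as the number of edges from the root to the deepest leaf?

[L [X [X num] * [X num]] ; [L [X [X a] * [X num]] ; [L [X [X a] * [X num]]]]]

5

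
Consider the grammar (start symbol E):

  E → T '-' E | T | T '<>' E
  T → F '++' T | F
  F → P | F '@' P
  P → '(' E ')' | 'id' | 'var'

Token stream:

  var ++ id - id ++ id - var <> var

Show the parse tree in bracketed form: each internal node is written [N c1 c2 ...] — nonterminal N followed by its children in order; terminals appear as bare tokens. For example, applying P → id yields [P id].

E
T - E
F ++ T - E
P ++ T - E
var ++ T - E
var ++ F - E
var ++ P - E
var ++ id - E
var ++ id - T - E
var ++ id - F ++ T - E
var ++ id - P ++ T - E
var ++ id - id ++ T - E
var ++ id - id ++ F - E
var ++ id - id ++ P - E
var ++ id - id ++ id - E
var ++ id - id ++ id - T <> E
var ++ id - id ++ id - F <> E
var ++ id - id ++ id - P <> E
var ++ id - id ++ id - var <> E
var ++ id - id ++ id - var <> T
var ++ id - id ++ id - var <> F
var ++ id - id ++ id - var <> P
var ++ id - id ++ id - var <> var

[E [T [F [P var]] ++ [T [F [P id]]]] - [E [T [F [P id]] ++ [T [F [P id]]]] - [E [T [F [P var]]] <> [E [T [F [P var]]]]]]]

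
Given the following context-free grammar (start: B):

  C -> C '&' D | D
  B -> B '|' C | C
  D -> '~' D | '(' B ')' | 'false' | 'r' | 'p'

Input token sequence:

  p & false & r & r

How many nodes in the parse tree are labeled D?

4

[B [C [C [C [C [D p]] & [D false]] & [D r]] & [D r]]]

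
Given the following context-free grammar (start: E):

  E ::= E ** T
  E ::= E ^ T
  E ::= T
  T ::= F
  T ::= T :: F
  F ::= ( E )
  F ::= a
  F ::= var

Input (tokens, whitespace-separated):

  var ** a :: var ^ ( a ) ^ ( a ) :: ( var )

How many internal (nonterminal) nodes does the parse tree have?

[E [E [E [E [T [F var]]] ** [T [T [F a]] :: [F var]]] ^ [T [F ( [E [T [F a]]] )]]] ^ [T [T [F ( [E [T [F a]]] )]] :: [F ( [E [T [F var]]] )]]]

25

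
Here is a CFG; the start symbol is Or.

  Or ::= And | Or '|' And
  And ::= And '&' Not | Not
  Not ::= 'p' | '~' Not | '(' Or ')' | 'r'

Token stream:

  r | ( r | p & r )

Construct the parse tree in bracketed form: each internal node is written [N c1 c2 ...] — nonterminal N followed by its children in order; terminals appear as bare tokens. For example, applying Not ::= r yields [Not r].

[Or [Or [And [Not r]]] | [And [Not ( [Or [Or [And [Not r]]] | [And [And [Not p]] & [Not r]]] )]]]

Or
Or | And
And | And
Not | And
r | And
r | Not
r | ( Or )
r | ( Or | And )
r | ( And | And )
r | ( Not | And )
r | ( r | And )
r | ( r | And & Not )
r | ( r | Not & Not )
r | ( r | p & Not )
r | ( r | p & r )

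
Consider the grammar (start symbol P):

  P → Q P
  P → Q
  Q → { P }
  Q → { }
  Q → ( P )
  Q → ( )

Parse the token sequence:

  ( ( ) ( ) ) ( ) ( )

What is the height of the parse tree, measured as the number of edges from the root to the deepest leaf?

[P [Q ( [P [Q ( )] [P [Q ( )]]] )] [P [Q ( )] [P [Q ( )]]]]

5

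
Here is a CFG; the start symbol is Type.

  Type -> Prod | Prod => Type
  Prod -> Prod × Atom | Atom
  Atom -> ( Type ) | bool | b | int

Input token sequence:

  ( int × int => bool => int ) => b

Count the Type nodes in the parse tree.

[Type [Prod [Atom ( [Type [Prod [Prod [Atom int]] × [Atom int]] => [Type [Prod [Atom bool]] => [Type [Prod [Atom int]]]]] )]] => [Type [Prod [Atom b]]]]

5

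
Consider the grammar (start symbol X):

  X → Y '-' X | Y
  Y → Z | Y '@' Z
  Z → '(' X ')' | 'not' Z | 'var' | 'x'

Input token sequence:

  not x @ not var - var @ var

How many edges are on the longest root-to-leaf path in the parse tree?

[X [Y [Y [Z not [Z x]]] @ [Z not [Z var]]] - [X [Y [Y [Z var]] @ [Z var]]]]

5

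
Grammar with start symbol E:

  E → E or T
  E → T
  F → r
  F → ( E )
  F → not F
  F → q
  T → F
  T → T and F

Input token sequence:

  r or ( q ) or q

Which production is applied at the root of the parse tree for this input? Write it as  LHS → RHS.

E → E or T

[E [E [E [T [F r]]] or [T [F ( [E [T [F q]]] )]]] or [T [F q]]]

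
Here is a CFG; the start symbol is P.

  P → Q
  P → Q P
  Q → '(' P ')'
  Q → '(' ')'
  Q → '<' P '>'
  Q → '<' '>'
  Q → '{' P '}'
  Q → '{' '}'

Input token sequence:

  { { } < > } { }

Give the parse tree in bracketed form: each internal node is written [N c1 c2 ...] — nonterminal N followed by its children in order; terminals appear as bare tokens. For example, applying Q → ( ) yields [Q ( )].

P
Q P
{ P } P
{ Q P } P
{ { } P } P
{ { } Q } P
{ { } < > } P
{ { } < > } Q
{ { } < > } { }

[P [Q { [P [Q { }] [P [Q < >]]] }] [P [Q { }]]]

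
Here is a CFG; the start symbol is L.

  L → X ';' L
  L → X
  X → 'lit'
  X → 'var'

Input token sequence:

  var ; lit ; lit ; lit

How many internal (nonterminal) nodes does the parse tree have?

[L [X var] ; [L [X lit] ; [L [X lit] ; [L [X lit]]]]]

8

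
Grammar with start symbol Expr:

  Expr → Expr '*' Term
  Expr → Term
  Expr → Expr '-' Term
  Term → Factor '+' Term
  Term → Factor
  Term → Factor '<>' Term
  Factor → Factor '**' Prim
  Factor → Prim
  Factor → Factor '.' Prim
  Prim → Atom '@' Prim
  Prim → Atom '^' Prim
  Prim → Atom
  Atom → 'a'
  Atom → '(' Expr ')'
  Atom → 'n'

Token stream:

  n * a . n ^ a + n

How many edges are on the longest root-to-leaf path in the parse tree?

6

[Expr [Expr [Term [Factor [Prim [Atom n]]]]] * [Term [Factor [Factor [Prim [Atom a]]] . [Prim [Atom n] ^ [Prim [Atom a]]]] + [Term [Factor [Prim [Atom n]]]]]]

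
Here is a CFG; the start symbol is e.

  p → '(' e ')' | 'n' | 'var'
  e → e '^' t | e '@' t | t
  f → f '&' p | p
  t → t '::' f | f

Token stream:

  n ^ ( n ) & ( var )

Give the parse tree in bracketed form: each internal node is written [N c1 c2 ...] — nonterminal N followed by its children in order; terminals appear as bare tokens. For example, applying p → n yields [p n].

e
e ^ t
t ^ t
f ^ t
p ^ t
n ^ t
n ^ f
n ^ f & p
n ^ p & p
n ^ ( e ) & p
n ^ ( t ) & p
n ^ ( f ) & p
n ^ ( p ) & p
n ^ ( n ) & p
n ^ ( n ) & ( e )
n ^ ( n ) & ( t )
n ^ ( n ) & ( f )
n ^ ( n ) & ( p )
n ^ ( n ) & ( var )

[e [e [t [f [p n]]]] ^ [t [f [f [p ( [e [t [f [p n]]]] )]] & [p ( [e [t [f [p var]]]] )]]]]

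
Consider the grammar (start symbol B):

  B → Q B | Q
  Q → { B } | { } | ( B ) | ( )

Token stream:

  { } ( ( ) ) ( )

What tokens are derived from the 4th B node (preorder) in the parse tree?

( )

[B [Q { }] [B [Q ( [B [Q ( )]] )] [B [Q ( )]]]]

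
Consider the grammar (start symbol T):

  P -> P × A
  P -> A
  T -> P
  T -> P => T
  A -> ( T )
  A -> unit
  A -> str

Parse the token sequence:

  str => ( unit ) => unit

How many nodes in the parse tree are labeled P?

[T [P [A str]] => [T [P [A ( [T [P [A unit]]] )]] => [T [P [A unit]]]]]

4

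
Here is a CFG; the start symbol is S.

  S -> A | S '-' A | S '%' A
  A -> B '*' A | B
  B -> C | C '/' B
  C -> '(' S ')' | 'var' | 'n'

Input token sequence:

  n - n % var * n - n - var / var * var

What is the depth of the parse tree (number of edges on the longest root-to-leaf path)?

[S [S [S [S [S [A [B [C n]]]] - [A [B [C n]]]] % [A [B [C var]] * [A [B [C n]]]]] - [A [B [C n]]]] - [A [B [C var] / [B [C var]]] * [A [B [C var]]]]]

8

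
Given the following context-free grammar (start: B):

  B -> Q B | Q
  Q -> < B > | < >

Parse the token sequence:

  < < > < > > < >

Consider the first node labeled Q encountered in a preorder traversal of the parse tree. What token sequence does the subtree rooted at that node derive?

[B [Q < [B [Q < >] [B [Q < >]]] >] [B [Q < >]]]

< < > < > >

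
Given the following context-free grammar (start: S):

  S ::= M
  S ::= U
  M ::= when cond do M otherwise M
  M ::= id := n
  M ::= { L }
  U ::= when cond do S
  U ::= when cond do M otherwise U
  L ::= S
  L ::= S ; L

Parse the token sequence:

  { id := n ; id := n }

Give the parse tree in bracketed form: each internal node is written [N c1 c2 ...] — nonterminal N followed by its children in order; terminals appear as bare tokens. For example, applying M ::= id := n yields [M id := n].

S
M
{ L }
{ S ; L }
{ M ; L }
{ id := n ; L }
{ id := n ; S }
{ id := n ; M }
{ id := n ; id := n }

[S [M { [L [S [M id := n]] ; [L [S [M id := n]]]] }]]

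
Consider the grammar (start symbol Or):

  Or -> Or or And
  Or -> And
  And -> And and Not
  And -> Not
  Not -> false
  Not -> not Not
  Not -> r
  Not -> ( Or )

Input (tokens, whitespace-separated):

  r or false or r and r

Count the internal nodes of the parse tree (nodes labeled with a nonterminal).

11

[Or [Or [Or [And [Not r]]] or [And [Not false]]] or [And [And [Not r]] and [Not r]]]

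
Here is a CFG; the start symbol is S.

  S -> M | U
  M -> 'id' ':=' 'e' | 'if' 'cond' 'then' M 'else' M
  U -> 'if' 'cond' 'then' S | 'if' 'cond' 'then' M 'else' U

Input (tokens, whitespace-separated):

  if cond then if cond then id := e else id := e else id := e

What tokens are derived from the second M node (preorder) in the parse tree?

[S [M if cond then [M if cond then [M id := e] else [M id := e]] else [M id := e]]]

if cond then id := e else id := e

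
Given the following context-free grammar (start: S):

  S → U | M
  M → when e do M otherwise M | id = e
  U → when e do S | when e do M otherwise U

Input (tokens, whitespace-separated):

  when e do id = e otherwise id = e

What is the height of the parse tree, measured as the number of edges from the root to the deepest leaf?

[S [M when e do [M id = e] otherwise [M id = e]]]

3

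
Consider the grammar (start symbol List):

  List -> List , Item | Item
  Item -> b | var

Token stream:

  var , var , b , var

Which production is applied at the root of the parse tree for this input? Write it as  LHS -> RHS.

List -> List , Item

[List [List [List [List [Item var]] , [Item var]] , [Item b]] , [Item var]]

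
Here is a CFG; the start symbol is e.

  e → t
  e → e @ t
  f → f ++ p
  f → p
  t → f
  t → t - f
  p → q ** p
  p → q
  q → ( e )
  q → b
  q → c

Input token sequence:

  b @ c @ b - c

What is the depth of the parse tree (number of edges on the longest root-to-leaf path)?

7

[e [e [e [t [f [p [q b]]]]] @ [t [f [p [q c]]]]] @ [t [t [f [p [q b]]]] - [f [p [q c]]]]]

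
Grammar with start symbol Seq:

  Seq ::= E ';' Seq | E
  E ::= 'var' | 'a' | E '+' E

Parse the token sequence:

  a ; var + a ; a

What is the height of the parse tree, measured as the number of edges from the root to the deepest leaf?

4

[Seq [E a] ; [Seq [E [E var] + [E a]] ; [Seq [E a]]]]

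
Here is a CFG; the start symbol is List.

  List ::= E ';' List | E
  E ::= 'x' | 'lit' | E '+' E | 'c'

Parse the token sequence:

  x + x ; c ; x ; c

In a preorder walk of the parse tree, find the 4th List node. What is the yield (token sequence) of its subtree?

[List [E [E x] + [E x]] ; [List [E c] ; [List [E x] ; [List [E c]]]]]

c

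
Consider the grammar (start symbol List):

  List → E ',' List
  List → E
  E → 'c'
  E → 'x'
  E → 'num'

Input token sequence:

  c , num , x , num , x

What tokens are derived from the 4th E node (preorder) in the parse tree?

[List [E c] , [List [E num] , [List [E x] , [List [E num] , [List [E x]]]]]]

num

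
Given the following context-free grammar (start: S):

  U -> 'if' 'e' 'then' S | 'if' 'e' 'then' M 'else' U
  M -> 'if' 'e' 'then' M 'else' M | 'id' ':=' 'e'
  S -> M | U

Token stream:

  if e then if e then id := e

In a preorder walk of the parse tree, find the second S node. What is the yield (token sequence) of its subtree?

if e then id := e

[S [U if e then [S [U if e then [S [M id := e]]]]]]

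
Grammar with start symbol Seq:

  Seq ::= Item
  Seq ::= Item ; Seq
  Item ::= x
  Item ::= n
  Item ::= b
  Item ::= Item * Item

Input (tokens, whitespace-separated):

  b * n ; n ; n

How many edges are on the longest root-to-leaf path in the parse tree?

4

[Seq [Item [Item b] * [Item n]] ; [Seq [Item n] ; [Seq [Item n]]]]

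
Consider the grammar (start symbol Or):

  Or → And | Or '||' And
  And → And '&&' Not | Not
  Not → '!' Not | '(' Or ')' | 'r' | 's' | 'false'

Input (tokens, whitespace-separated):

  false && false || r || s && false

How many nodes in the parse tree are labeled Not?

5

[Or [Or [Or [And [And [Not false]] && [Not false]]] || [And [Not r]]] || [And [And [Not s]] && [Not false]]]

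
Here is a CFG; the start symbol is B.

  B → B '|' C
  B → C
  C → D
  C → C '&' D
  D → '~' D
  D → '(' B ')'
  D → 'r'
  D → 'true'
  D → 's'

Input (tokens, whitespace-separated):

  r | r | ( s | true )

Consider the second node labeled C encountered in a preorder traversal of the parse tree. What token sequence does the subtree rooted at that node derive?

r

[B [B [B [C [D r]]] | [C [D r]]] | [C [D ( [B [B [C [D s]]] | [C [D true]]] )]]]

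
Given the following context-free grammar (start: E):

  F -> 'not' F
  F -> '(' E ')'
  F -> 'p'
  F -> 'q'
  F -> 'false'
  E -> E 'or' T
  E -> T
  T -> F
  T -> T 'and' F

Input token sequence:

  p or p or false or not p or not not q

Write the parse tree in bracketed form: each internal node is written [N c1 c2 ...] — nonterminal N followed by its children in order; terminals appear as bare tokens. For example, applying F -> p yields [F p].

E
E or T
E or T or T
E or T or T or T
E or T or T or T or T
T or T or T or T or T
F or T or T or T or T
p or T or T or T or T
p or F or T or T or T
p or p or T or T or T
p or p or F or T or T
p or p or false or T or T
p or p or false or F or T
p or p or false or not F or T
p or p or false or not p or T
p or p or false or not p or F
p or p or false or not p or not F
p or p or false or not p or not not F
p or p or false or not p or not not q

[E [E [E [E [E [T [F p]]] or [T [F p]]] or [T [F false]]] or [T [F not [F p]]]] or [T [F not [F not [F q]]]]]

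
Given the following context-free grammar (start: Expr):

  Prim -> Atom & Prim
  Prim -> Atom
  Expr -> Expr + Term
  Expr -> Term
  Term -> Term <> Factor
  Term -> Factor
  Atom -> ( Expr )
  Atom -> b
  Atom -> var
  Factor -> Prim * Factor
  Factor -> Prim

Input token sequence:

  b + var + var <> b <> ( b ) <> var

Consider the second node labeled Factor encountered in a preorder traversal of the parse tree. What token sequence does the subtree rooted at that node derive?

[Expr [Expr [Expr [Term [Factor [Prim [Atom b]]]]] + [Term [Factor [Prim [Atom var]]]]] + [Term [Term [Term [Term [Factor [Prim [Atom var]]]] <> [Factor [Prim [Atom b]]]] <> [Factor [Prim [Atom ( [Expr [Term [Factor [Prim [Atom b]]]]] )]]]] <> [Factor [Prim [Atom var]]]]]

var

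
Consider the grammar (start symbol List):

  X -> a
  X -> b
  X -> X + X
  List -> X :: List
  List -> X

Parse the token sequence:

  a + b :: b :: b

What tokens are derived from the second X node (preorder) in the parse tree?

[List [X [X a] + [X b]] :: [List [X b] :: [List [X b]]]]

a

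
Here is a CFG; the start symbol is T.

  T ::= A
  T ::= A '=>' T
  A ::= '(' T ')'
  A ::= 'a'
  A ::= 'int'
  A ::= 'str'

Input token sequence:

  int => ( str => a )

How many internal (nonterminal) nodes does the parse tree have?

8

[T [A int] => [T [A ( [T [A str] => [T [A a]]] )]]]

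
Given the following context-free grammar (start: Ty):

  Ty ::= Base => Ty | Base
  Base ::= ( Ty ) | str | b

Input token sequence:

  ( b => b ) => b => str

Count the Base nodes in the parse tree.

5

[Ty [Base ( [Ty [Base b] => [Ty [Base b]]] )] => [Ty [Base b] => [Ty [Base str]]]]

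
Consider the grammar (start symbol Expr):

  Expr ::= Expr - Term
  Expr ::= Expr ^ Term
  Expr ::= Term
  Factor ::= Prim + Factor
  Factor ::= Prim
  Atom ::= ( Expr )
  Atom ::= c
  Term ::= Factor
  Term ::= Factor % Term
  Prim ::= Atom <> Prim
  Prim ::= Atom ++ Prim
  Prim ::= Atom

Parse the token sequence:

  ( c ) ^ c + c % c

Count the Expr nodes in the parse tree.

3

[Expr [Expr [Term [Factor [Prim [Atom ( [Expr [Term [Factor [Prim [Atom c]]]]] )]]]]] ^ [Term [Factor [Prim [Atom c]] + [Factor [Prim [Atom c]]]] % [Term [Factor [Prim [Atom c]]]]]]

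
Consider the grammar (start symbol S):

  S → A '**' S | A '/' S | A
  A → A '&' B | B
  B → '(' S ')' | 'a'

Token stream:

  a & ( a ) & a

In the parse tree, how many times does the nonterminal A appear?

[S [A [A [A [B a]] & [B ( [S [A [B a]]] )]] & [B a]]]

4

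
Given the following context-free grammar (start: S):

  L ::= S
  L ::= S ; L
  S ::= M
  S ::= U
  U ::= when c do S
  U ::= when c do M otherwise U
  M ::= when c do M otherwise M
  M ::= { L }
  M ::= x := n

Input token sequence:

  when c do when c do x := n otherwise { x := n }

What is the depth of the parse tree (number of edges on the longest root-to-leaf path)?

[S [U when c do [S [M when c do [M x := n] otherwise [M { [L [S [M x := n]]] }]]]]]

8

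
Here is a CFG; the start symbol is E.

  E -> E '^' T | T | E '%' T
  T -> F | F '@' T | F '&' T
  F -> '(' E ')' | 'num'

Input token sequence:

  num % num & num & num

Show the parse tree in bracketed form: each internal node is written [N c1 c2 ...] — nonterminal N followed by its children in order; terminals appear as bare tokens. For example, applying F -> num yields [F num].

E
E % T
T % T
F % T
num % T
num % F & T
num % num & T
num % num & F & T
num % num & num & T
num % num & num & F
num % num & num & num

[E [E [T [F num]]] % [T [F num] & [T [F num] & [T [F num]]]]]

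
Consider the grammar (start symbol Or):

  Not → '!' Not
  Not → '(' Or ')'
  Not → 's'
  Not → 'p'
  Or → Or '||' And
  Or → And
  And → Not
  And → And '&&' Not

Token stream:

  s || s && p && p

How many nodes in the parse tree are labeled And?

[Or [Or [And [Not s]]] || [And [And [And [Not s]] && [Not p]] && [Not p]]]

4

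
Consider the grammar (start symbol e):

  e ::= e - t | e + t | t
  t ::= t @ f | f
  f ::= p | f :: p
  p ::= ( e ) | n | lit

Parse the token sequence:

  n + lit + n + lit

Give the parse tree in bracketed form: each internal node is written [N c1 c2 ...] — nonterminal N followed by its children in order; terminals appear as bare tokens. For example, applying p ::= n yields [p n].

[e [e [e [e [t [f [p n]]]] + [t [f [p lit]]]] + [t [f [p n]]]] + [t [f [p lit]]]]

e
e + t
e + t + t
e + t + t + t
t + t + t + t
f + t + t + t
p + t + t + t
n + t + t + t
n + f + t + t
n + p + t + t
n + lit + t + t
n + lit + f + t
n + lit + p + t
n + lit + n + t
n + lit + n + f
n + lit + n + p
n + lit + n + lit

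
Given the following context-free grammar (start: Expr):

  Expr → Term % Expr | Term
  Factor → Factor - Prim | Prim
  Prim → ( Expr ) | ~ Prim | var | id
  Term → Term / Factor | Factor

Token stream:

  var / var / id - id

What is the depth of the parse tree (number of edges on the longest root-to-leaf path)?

6

[Expr [Term [Term [Term [Factor [Prim var]]] / [Factor [Prim var]]] / [Factor [Factor [Prim id]] - [Prim id]]]]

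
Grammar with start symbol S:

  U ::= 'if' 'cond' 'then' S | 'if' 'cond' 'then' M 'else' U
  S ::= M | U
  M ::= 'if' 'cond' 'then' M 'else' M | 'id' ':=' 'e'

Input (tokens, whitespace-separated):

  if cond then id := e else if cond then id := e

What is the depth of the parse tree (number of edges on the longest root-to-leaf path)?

[S [U if cond then [M id := e] else [U if cond then [S [M id := e]]]]]

5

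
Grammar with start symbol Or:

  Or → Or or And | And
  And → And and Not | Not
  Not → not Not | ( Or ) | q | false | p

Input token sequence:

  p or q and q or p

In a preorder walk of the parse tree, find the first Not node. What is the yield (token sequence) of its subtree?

[Or [Or [Or [And [Not p]]] or [And [And [Not q]] and [Not q]]] or [And [Not p]]]

p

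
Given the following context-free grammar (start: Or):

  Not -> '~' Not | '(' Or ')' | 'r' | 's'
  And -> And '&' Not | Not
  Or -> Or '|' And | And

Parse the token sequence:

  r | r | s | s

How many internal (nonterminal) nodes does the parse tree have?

12

[Or [Or [Or [Or [And [Not r]]] | [And [Not r]]] | [And [Not s]]] | [And [Not s]]]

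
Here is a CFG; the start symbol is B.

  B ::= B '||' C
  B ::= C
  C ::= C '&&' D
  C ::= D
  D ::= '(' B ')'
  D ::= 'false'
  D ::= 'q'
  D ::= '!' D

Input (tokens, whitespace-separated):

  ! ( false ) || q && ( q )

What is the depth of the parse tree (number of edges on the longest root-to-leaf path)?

[B [B [C [D ! [D ( [B [C [D false]]] )]]]] || [C [C [D q]] && [D ( [B [C [D q]]] )]]]

8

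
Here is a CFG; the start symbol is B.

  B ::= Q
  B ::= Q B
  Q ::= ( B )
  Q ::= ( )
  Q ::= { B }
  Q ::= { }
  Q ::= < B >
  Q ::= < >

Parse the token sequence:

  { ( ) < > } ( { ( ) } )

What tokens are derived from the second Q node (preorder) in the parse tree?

( )

[B [Q { [B [Q ( )] [B [Q < >]]] }] [B [Q ( [B [Q { [B [Q ( )]] }]] )]]]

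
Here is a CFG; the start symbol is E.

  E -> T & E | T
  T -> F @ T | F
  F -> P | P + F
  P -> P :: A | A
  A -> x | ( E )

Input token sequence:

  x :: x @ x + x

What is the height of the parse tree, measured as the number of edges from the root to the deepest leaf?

7

[E [T [F [P [P [A x]] :: [A x]]] @ [T [F [P [A x]] + [F [P [A x]]]]]]]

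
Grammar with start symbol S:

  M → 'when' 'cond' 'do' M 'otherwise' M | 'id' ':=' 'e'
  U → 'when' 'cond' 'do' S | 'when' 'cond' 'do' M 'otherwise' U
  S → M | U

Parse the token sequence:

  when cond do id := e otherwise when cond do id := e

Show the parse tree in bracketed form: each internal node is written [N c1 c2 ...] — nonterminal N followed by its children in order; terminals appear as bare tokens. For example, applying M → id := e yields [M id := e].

[S [U when cond do [M id := e] otherwise [U when cond do [S [M id := e]]]]]

S
U
when cond do M otherwise U
when cond do id := e otherwise U
when cond do id := e otherwise when cond do S
when cond do id := e otherwise when cond do M
when cond do id := e otherwise when cond do id := e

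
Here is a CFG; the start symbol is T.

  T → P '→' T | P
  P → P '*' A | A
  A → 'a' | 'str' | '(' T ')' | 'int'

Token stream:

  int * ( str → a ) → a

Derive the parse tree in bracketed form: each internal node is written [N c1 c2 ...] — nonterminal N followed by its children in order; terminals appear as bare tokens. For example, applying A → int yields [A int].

[T [P [P [A int]] * [A ( [T [P [A str]] → [T [P [A a]]]] )]] → [T [P [A a]]]]

T
P → T
P * A → T
A * A → T
int * A → T
int * ( T ) → T
int * ( P → T ) → T
int * ( A → T ) → T
int * ( str → T ) → T
int * ( str → P ) → T
int * ( str → A ) → T
int * ( str → a ) → T
int * ( str → a ) → P
int * ( str → a ) → A
int * ( str → a ) → a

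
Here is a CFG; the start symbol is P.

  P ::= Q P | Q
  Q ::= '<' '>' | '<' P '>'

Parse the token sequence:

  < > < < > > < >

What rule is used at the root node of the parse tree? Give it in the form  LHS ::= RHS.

P ::= Q P

[P [Q < >] [P [Q < [P [Q < >]] >] [P [Q < >]]]]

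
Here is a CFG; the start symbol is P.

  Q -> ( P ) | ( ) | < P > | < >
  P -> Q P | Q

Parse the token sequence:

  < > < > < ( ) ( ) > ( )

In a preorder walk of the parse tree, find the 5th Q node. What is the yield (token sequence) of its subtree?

[P [Q < >] [P [Q < >] [P [Q < [P [Q ( )] [P [Q ( )]]] >] [P [Q ( )]]]]]

( )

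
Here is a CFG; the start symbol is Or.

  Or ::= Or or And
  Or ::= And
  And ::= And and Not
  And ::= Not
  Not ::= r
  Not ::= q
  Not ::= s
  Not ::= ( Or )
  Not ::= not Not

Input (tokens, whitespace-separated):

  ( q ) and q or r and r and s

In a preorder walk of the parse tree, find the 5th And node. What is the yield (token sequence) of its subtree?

[Or [Or [And [And [Not ( [Or [And [Not q]]] )]] and [Not q]]] or [And [And [And [Not r]] and [Not r]] and [Not s]]]

r and r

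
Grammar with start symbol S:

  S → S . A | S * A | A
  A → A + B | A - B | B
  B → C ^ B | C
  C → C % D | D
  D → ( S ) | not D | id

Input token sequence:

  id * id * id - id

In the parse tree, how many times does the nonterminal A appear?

[S [S [S [A [B [C [D id]]]]] * [A [B [C [D id]]]]] * [A [A [B [C [D id]]]] - [B [C [D id]]]]]

4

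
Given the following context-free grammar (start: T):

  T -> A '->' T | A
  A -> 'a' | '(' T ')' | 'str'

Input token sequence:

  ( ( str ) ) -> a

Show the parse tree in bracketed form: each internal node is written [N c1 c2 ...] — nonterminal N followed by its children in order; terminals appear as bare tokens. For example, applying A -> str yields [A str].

T
A -> T
( T ) -> T
( A ) -> T
( ( T ) ) -> T
( ( A ) ) -> T
( ( str ) ) -> T
( ( str ) ) -> A
( ( str ) ) -> a

[T [A ( [T [A ( [T [A str]] )]] )] -> [T [A a]]]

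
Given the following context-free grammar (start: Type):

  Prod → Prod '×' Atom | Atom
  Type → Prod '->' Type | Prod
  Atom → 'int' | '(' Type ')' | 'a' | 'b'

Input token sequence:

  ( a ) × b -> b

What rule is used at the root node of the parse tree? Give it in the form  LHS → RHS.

Type → Prod '->' Type

[Type [Prod [Prod [Atom ( [Type [Prod [Atom a]]] )]] × [Atom b]] -> [Type [Prod [Atom b]]]]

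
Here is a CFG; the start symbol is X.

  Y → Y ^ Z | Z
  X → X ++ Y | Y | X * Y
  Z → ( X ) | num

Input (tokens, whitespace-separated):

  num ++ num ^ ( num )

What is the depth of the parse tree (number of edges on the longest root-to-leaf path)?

[X [X [Y [Z num]]] ++ [Y [Y [Z num]] ^ [Z ( [X [Y [Z num]]] )]]]

6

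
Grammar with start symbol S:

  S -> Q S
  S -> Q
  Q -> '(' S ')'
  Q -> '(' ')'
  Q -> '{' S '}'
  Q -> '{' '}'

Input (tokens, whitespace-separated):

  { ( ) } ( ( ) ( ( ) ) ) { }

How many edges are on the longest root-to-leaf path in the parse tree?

8

[S [Q { [S [Q ( )]] }] [S [Q ( [S [Q ( )] [S [Q ( [S [Q ( )]] )]]] )] [S [Q { }]]]]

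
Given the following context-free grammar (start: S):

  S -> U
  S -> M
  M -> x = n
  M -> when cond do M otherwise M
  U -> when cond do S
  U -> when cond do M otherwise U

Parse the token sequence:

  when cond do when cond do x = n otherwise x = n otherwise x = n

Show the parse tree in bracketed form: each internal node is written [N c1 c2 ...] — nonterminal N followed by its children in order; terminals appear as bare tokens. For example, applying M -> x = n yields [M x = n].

S
M
when cond do M otherwise M
when cond do when cond do M otherwise M otherwise M
when cond do when cond do x = n otherwise M otherwise M
when cond do when cond do x = n otherwise x = n otherwise M
when cond do when cond do x = n otherwise x = n otherwise x = n

[S [M when cond do [M when cond do [M x = n] otherwise [M x = n]] otherwise [M x = n]]]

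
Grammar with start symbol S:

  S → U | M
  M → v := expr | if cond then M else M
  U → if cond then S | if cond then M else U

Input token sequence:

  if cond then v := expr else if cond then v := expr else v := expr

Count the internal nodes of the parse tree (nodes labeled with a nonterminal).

[S [M if cond then [M v := expr] else [M if cond then [M v := expr] else [M v := expr]]]]

6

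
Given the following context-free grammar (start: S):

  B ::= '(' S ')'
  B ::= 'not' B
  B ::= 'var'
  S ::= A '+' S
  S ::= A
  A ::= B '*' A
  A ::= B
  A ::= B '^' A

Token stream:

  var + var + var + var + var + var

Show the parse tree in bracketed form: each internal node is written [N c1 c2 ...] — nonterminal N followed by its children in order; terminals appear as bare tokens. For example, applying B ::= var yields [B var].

[S [A [B var]] + [S [A [B var]] + [S [A [B var]] + [S [A [B var]] + [S [A [B var]] + [S [A [B var]]]]]]]]

S
A + S
B + S
var + S
var + A + S
var + B + S
var + var + S
var + var + A + S
var + var + B + S
var + var + var + S
var + var + var + A + S
var + var + var + B + S
var + var + var + var + S
var + var + var + var + A + S
var + var + var + var + B + S
var + var + var + var + var + S
var + var + var + var + var + A
var + var + var + var + var + B
var + var + var + var + var + var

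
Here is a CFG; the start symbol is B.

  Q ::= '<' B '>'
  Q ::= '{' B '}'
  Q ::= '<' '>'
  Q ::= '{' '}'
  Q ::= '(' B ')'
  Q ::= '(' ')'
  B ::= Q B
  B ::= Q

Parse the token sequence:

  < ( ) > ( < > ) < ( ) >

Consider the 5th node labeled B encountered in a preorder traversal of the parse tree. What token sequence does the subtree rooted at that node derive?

< ( ) >

[B [Q < [B [Q ( )]] >] [B [Q ( [B [Q < >]] )] [B [Q < [B [Q ( )]] >]]]]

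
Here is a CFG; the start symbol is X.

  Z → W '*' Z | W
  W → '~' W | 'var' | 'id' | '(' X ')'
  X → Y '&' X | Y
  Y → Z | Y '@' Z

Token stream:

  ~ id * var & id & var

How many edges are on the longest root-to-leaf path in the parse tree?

6

[X [Y [Z [W ~ [W id]] * [Z [W var]]]] & [X [Y [Z [W id]]] & [X [Y [Z [W var]]]]]]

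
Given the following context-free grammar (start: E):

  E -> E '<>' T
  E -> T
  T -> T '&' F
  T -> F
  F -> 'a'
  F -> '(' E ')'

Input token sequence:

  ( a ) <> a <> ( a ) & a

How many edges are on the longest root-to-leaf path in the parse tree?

[E [E [E [T [F ( [E [T [F a]]] )]]] <> [T [F a]]] <> [T [T [F ( [E [T [F a]]] )]] & [F a]]]

8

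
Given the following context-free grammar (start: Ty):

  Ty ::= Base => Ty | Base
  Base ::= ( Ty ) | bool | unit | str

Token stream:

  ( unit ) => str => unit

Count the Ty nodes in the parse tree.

4

[Ty [Base ( [Ty [Base unit]] )] => [Ty [Base str] => [Ty [Base unit]]]]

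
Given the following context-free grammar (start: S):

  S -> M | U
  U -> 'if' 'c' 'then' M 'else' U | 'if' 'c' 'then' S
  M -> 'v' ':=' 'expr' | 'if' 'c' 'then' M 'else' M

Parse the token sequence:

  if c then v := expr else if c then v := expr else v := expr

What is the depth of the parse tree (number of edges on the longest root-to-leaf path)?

[S [M if c then [M v := expr] else [M if c then [M v := expr] else [M v := expr]]]]

4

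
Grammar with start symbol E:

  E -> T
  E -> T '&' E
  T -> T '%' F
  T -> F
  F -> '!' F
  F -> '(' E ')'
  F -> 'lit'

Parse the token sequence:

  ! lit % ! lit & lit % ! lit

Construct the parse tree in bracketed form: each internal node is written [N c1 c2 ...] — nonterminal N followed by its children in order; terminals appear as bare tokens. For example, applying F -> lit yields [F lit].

E
T & E
T % F & E
F % F & E
! F % F & E
! lit % F & E
! lit % ! F & E
! lit % ! lit & E
! lit % ! lit & T
! lit % ! lit & T % F
! lit % ! lit & F % F
! lit % ! lit & lit % F
! lit % ! lit & lit % ! F
! lit % ! lit & lit % ! lit

[E [T [T [F ! [F lit]]] % [F ! [F lit]]] & [E [T [T [F lit]] % [F ! [F lit]]]]]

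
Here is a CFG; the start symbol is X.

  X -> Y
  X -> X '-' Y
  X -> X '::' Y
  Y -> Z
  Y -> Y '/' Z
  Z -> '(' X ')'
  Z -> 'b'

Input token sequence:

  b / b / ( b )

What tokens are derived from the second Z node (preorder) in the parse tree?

[X [Y [Y [Y [Z b]] / [Z b]] / [Z ( [X [Y [Z b]]] )]]]

b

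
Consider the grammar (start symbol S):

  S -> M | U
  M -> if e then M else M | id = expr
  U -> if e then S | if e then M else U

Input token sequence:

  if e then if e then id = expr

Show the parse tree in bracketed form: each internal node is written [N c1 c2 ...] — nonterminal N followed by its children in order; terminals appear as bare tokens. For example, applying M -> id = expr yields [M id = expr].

S
U
if e then S
if e then U
if e then if e then S
if e then if e then M
if e then if e then id = expr

[S [U if e then [S [U if e then [S [M id = expr]]]]]]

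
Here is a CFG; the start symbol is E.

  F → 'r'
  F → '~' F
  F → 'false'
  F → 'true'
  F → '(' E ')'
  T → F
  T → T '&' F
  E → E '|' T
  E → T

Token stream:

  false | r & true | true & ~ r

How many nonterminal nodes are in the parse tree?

14

[E [E [E [T [F false]]] | [T [T [F r]] & [F true]]] | [T [T [F true]] & [F ~ [F r]]]]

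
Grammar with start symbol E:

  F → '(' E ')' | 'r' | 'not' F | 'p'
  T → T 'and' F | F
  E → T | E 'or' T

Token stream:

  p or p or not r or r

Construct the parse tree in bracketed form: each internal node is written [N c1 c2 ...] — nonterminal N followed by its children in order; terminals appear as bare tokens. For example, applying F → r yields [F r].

E
E or T
E or T or T
E or T or T or T
T or T or T or T
F or T or T or T
p or T or T or T
p or F or T or T
p or p or T or T
p or p or F or T
p or p or not F or T
p or p or not r or T
p or p or not r or F
p or p or not r or r

[E [E [E [E [T [F p]]] or [T [F p]]] or [T [F not [F r]]]] or [T [F r]]]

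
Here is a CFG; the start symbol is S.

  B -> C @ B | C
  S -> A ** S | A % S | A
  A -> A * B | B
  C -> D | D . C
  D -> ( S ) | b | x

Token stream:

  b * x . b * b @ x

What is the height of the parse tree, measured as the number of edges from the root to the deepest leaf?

7

[S [A [A [A [B [C [D b]]]] * [B [C [D x] . [C [D b]]]]] * [B [C [D b]] @ [B [C [D x]]]]]]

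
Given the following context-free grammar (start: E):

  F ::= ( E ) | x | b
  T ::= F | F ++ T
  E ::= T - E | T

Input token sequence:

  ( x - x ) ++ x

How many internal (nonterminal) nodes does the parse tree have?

[E [T [F ( [E [T [F x]] - [E [T [F x]]]] )] ++ [T [F x]]]]

11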